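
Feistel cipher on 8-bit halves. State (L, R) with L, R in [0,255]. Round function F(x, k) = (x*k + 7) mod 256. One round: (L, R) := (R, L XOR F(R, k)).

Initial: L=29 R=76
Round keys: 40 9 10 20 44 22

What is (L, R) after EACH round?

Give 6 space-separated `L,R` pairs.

Round 1 (k=40): L=76 R=250
Round 2 (k=9): L=250 R=157
Round 3 (k=10): L=157 R=211
Round 4 (k=20): L=211 R=30
Round 5 (k=44): L=30 R=252
Round 6 (k=22): L=252 R=177

Answer: 76,250 250,157 157,211 211,30 30,252 252,177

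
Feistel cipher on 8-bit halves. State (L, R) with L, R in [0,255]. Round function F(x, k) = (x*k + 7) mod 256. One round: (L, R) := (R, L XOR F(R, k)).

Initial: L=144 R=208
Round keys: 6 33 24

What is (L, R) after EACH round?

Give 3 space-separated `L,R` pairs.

Round 1 (k=6): L=208 R=119
Round 2 (k=33): L=119 R=142
Round 3 (k=24): L=142 R=32

Answer: 208,119 119,142 142,32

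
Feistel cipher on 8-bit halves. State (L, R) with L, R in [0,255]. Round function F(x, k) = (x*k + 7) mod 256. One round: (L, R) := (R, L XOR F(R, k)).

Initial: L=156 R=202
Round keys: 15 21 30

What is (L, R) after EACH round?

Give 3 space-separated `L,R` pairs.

Answer: 202,65 65,150 150,218

Derivation:
Round 1 (k=15): L=202 R=65
Round 2 (k=21): L=65 R=150
Round 3 (k=30): L=150 R=218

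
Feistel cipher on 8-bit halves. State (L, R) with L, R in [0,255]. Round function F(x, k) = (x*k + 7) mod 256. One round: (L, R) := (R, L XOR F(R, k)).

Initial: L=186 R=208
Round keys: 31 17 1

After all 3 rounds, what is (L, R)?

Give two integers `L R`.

Answer: 180 54

Derivation:
Round 1 (k=31): L=208 R=141
Round 2 (k=17): L=141 R=180
Round 3 (k=1): L=180 R=54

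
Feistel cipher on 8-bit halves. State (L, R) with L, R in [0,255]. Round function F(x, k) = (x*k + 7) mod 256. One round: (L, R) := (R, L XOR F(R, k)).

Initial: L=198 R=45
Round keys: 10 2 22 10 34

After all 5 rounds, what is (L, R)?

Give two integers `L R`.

Answer: 63 221

Derivation:
Round 1 (k=10): L=45 R=15
Round 2 (k=2): L=15 R=8
Round 3 (k=22): L=8 R=184
Round 4 (k=10): L=184 R=63
Round 5 (k=34): L=63 R=221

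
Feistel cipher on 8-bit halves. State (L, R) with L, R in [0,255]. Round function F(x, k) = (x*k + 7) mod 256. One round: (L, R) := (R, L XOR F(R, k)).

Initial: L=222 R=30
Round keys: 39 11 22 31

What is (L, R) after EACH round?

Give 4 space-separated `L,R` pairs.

Round 1 (k=39): L=30 R=71
Round 2 (k=11): L=71 R=10
Round 3 (k=22): L=10 R=164
Round 4 (k=31): L=164 R=233

Answer: 30,71 71,10 10,164 164,233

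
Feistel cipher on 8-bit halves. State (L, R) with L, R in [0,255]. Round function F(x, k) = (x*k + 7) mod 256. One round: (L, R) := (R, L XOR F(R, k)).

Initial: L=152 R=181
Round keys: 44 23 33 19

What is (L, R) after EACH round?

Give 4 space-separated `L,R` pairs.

Answer: 181,187 187,97 97,51 51,177

Derivation:
Round 1 (k=44): L=181 R=187
Round 2 (k=23): L=187 R=97
Round 3 (k=33): L=97 R=51
Round 4 (k=19): L=51 R=177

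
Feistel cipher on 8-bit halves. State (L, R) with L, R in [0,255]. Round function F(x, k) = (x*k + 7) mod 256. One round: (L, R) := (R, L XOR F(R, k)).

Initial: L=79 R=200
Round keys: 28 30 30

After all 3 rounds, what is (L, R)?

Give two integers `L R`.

Answer: 127 65

Derivation:
Round 1 (k=28): L=200 R=168
Round 2 (k=30): L=168 R=127
Round 3 (k=30): L=127 R=65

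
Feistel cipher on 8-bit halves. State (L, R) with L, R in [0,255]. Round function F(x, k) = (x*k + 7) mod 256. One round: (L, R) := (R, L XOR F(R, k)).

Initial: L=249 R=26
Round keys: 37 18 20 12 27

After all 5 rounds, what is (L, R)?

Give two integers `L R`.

Answer: 182 194

Derivation:
Round 1 (k=37): L=26 R=48
Round 2 (k=18): L=48 R=125
Round 3 (k=20): L=125 R=251
Round 4 (k=12): L=251 R=182
Round 5 (k=27): L=182 R=194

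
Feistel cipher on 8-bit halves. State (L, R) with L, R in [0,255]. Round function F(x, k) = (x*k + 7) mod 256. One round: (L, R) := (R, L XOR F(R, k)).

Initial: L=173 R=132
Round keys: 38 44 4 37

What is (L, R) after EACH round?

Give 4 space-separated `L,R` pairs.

Answer: 132,50 50,27 27,65 65,119

Derivation:
Round 1 (k=38): L=132 R=50
Round 2 (k=44): L=50 R=27
Round 3 (k=4): L=27 R=65
Round 4 (k=37): L=65 R=119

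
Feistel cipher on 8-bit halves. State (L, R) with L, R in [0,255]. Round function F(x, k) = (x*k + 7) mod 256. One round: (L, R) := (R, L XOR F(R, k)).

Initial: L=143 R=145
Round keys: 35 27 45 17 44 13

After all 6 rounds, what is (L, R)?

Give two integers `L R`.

Round 1 (k=35): L=145 R=85
Round 2 (k=27): L=85 R=111
Round 3 (k=45): L=111 R=223
Round 4 (k=17): L=223 R=185
Round 5 (k=44): L=185 R=12
Round 6 (k=13): L=12 R=26

Answer: 12 26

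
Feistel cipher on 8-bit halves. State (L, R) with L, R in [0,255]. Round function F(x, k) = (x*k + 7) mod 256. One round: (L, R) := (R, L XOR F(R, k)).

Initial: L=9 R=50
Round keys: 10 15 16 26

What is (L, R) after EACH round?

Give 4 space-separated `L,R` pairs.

Round 1 (k=10): L=50 R=242
Round 2 (k=15): L=242 R=7
Round 3 (k=16): L=7 R=133
Round 4 (k=26): L=133 R=142

Answer: 50,242 242,7 7,133 133,142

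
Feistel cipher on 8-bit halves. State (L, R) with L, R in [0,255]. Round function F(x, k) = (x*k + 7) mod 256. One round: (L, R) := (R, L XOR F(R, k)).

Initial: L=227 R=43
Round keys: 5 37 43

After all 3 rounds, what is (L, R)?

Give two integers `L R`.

Answer: 243 229

Derivation:
Round 1 (k=5): L=43 R=61
Round 2 (k=37): L=61 R=243
Round 3 (k=43): L=243 R=229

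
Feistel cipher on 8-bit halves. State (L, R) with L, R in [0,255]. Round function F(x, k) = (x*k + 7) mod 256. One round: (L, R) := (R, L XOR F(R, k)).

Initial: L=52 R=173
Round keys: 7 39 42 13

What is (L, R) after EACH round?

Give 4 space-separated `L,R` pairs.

Answer: 173,246 246,44 44,201 201,16

Derivation:
Round 1 (k=7): L=173 R=246
Round 2 (k=39): L=246 R=44
Round 3 (k=42): L=44 R=201
Round 4 (k=13): L=201 R=16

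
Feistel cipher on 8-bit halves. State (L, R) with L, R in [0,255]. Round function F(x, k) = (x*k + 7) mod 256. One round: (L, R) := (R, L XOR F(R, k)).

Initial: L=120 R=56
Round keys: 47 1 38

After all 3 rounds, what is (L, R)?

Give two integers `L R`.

Answer: 6 220

Derivation:
Round 1 (k=47): L=56 R=55
Round 2 (k=1): L=55 R=6
Round 3 (k=38): L=6 R=220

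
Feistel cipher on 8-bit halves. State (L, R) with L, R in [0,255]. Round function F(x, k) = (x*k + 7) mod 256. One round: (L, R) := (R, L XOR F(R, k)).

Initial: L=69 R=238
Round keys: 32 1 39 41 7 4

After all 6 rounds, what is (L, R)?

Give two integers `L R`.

Round 1 (k=32): L=238 R=130
Round 2 (k=1): L=130 R=103
Round 3 (k=39): L=103 R=58
Round 4 (k=41): L=58 R=54
Round 5 (k=7): L=54 R=187
Round 6 (k=4): L=187 R=197

Answer: 187 197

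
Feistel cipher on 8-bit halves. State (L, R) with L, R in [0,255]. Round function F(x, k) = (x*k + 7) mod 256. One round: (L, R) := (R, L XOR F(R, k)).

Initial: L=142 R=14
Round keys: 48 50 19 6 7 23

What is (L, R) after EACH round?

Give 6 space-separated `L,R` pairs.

Answer: 14,41 41,7 7,165 165,226 226,144 144,21

Derivation:
Round 1 (k=48): L=14 R=41
Round 2 (k=50): L=41 R=7
Round 3 (k=19): L=7 R=165
Round 4 (k=6): L=165 R=226
Round 5 (k=7): L=226 R=144
Round 6 (k=23): L=144 R=21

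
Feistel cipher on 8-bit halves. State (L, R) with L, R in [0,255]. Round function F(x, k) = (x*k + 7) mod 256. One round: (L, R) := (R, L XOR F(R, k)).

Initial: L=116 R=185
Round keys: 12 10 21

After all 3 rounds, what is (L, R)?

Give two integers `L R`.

Answer: 116 76

Derivation:
Round 1 (k=12): L=185 R=199
Round 2 (k=10): L=199 R=116
Round 3 (k=21): L=116 R=76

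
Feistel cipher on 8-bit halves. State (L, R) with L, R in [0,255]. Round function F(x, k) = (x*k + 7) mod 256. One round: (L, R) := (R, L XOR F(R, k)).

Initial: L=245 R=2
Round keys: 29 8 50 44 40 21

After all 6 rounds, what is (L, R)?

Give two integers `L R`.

Round 1 (k=29): L=2 R=180
Round 2 (k=8): L=180 R=165
Round 3 (k=50): L=165 R=245
Round 4 (k=44): L=245 R=134
Round 5 (k=40): L=134 R=2
Round 6 (k=21): L=2 R=183

Answer: 2 183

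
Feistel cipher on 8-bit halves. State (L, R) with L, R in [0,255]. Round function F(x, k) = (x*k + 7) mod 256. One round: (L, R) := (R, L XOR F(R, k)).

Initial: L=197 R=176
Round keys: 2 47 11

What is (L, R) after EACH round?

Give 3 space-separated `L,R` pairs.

Round 1 (k=2): L=176 R=162
Round 2 (k=47): L=162 R=117
Round 3 (k=11): L=117 R=172

Answer: 176,162 162,117 117,172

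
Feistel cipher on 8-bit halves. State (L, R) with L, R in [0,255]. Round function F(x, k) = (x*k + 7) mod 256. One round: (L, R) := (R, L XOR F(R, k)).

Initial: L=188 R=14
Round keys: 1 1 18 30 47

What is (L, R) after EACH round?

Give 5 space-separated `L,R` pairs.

Round 1 (k=1): L=14 R=169
Round 2 (k=1): L=169 R=190
Round 3 (k=18): L=190 R=202
Round 4 (k=30): L=202 R=13
Round 5 (k=47): L=13 R=160

Answer: 14,169 169,190 190,202 202,13 13,160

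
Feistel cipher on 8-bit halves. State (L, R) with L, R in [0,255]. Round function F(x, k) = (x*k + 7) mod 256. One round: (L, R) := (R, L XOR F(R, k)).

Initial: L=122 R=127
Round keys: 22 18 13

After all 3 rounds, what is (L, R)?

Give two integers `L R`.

Round 1 (k=22): L=127 R=139
Round 2 (k=18): L=139 R=178
Round 3 (k=13): L=178 R=154

Answer: 178 154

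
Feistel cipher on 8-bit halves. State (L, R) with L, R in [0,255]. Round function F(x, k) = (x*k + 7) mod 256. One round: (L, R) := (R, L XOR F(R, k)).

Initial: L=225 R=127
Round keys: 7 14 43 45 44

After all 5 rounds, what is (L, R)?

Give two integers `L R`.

Answer: 65 71

Derivation:
Round 1 (k=7): L=127 R=97
Round 2 (k=14): L=97 R=42
Round 3 (k=43): L=42 R=116
Round 4 (k=45): L=116 R=65
Round 5 (k=44): L=65 R=71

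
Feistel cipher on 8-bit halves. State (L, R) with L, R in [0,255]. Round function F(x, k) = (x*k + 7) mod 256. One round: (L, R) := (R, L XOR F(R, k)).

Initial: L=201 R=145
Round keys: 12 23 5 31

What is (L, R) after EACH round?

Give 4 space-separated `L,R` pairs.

Answer: 145,26 26,204 204,25 25,194

Derivation:
Round 1 (k=12): L=145 R=26
Round 2 (k=23): L=26 R=204
Round 3 (k=5): L=204 R=25
Round 4 (k=31): L=25 R=194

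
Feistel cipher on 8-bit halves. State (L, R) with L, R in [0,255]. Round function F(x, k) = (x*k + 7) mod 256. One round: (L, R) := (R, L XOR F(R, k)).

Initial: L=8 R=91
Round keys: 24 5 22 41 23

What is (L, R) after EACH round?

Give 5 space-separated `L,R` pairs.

Round 1 (k=24): L=91 R=135
Round 2 (k=5): L=135 R=241
Round 3 (k=22): L=241 R=58
Round 4 (k=41): L=58 R=160
Round 5 (k=23): L=160 R=93

Answer: 91,135 135,241 241,58 58,160 160,93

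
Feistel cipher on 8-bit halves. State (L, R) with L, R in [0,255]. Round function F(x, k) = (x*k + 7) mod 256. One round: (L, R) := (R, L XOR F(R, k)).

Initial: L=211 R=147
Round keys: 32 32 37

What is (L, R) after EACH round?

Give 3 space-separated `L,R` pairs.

Round 1 (k=32): L=147 R=180
Round 2 (k=32): L=180 R=20
Round 3 (k=37): L=20 R=95

Answer: 147,180 180,20 20,95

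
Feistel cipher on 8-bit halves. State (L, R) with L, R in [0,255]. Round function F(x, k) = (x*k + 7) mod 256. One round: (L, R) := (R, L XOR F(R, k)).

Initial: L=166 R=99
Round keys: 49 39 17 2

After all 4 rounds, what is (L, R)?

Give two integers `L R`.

Round 1 (k=49): L=99 R=92
Round 2 (k=39): L=92 R=104
Round 3 (k=17): L=104 R=179
Round 4 (k=2): L=179 R=5

Answer: 179 5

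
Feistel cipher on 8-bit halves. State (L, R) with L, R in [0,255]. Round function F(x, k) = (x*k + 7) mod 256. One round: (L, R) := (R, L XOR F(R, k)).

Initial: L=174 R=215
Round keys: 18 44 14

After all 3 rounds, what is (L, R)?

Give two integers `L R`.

Round 1 (k=18): L=215 R=139
Round 2 (k=44): L=139 R=60
Round 3 (k=14): L=60 R=196

Answer: 60 196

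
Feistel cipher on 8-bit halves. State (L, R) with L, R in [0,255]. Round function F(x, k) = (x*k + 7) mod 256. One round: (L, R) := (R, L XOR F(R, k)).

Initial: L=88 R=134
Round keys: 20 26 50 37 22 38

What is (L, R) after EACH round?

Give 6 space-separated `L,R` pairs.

Answer: 134,39 39,123 123,42 42,98 98,89 89,95

Derivation:
Round 1 (k=20): L=134 R=39
Round 2 (k=26): L=39 R=123
Round 3 (k=50): L=123 R=42
Round 4 (k=37): L=42 R=98
Round 5 (k=22): L=98 R=89
Round 6 (k=38): L=89 R=95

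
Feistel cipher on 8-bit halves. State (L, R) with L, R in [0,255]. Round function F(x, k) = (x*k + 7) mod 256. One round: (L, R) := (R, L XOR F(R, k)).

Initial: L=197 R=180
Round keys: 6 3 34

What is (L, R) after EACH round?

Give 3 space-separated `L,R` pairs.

Round 1 (k=6): L=180 R=250
Round 2 (k=3): L=250 R=65
Round 3 (k=34): L=65 R=83

Answer: 180,250 250,65 65,83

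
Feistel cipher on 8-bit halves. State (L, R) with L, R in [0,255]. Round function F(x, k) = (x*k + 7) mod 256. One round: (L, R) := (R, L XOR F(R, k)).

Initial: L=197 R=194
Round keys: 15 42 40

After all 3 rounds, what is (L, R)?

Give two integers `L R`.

Round 1 (k=15): L=194 R=160
Round 2 (k=42): L=160 R=133
Round 3 (k=40): L=133 R=111

Answer: 133 111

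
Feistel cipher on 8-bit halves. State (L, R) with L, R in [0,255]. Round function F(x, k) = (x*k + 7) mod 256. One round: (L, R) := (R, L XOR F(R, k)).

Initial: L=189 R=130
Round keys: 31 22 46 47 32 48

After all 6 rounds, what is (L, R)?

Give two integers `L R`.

Answer: 210 112

Derivation:
Round 1 (k=31): L=130 R=120
Round 2 (k=22): L=120 R=213
Round 3 (k=46): L=213 R=53
Round 4 (k=47): L=53 R=23
Round 5 (k=32): L=23 R=210
Round 6 (k=48): L=210 R=112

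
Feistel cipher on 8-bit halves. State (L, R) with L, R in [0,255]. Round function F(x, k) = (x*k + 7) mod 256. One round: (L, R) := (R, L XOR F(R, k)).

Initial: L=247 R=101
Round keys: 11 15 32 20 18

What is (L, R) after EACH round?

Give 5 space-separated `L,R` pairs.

Round 1 (k=11): L=101 R=169
Round 2 (k=15): L=169 R=139
Round 3 (k=32): L=139 R=206
Round 4 (k=20): L=206 R=148
Round 5 (k=18): L=148 R=161

Answer: 101,169 169,139 139,206 206,148 148,161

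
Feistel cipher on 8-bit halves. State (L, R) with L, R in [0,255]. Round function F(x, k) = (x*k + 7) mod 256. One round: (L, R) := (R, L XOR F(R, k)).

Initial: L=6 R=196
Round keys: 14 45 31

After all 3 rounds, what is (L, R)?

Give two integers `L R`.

Round 1 (k=14): L=196 R=185
Round 2 (k=45): L=185 R=72
Round 3 (k=31): L=72 R=6

Answer: 72 6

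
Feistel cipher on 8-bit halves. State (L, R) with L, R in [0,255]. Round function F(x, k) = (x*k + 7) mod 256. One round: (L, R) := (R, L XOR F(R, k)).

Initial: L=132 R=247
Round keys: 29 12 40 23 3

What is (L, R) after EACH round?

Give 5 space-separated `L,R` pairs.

Round 1 (k=29): L=247 R=134
Round 2 (k=12): L=134 R=184
Round 3 (k=40): L=184 R=65
Round 4 (k=23): L=65 R=102
Round 5 (k=3): L=102 R=120

Answer: 247,134 134,184 184,65 65,102 102,120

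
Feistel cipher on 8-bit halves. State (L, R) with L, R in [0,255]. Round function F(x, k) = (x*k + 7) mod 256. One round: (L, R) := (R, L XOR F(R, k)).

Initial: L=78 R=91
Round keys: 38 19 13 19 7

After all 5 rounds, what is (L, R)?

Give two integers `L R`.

Answer: 33 155

Derivation:
Round 1 (k=38): L=91 R=199
Round 2 (k=19): L=199 R=151
Round 3 (k=13): L=151 R=117
Round 4 (k=19): L=117 R=33
Round 5 (k=7): L=33 R=155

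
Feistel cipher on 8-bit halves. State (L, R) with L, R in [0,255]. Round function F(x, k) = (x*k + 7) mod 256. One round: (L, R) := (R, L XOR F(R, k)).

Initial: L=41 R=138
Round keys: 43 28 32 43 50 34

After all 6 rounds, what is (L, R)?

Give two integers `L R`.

Answer: 234 246

Derivation:
Round 1 (k=43): L=138 R=28
Round 2 (k=28): L=28 R=157
Round 3 (k=32): L=157 R=187
Round 4 (k=43): L=187 R=237
Round 5 (k=50): L=237 R=234
Round 6 (k=34): L=234 R=246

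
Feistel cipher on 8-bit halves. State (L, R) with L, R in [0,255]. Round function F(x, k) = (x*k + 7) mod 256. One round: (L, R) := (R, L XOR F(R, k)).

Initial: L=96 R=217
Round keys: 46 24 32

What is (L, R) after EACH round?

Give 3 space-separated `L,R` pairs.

Round 1 (k=46): L=217 R=101
Round 2 (k=24): L=101 R=166
Round 3 (k=32): L=166 R=162

Answer: 217,101 101,166 166,162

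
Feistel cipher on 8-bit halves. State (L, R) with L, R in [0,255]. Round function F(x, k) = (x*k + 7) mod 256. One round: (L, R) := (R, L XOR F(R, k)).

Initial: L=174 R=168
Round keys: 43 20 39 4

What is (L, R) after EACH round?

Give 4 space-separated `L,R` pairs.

Round 1 (k=43): L=168 R=145
Round 2 (k=20): L=145 R=243
Round 3 (k=39): L=243 R=157
Round 4 (k=4): L=157 R=136

Answer: 168,145 145,243 243,157 157,136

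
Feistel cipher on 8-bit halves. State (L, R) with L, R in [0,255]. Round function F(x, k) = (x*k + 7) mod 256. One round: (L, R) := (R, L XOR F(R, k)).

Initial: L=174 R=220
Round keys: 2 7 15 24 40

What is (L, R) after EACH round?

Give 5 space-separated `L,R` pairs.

Answer: 220,17 17,162 162,148 148,69 69,91

Derivation:
Round 1 (k=2): L=220 R=17
Round 2 (k=7): L=17 R=162
Round 3 (k=15): L=162 R=148
Round 4 (k=24): L=148 R=69
Round 5 (k=40): L=69 R=91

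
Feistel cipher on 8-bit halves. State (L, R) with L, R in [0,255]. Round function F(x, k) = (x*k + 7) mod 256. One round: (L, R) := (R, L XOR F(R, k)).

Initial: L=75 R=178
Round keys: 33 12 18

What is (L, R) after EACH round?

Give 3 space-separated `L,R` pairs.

Answer: 178,178 178,237 237,3

Derivation:
Round 1 (k=33): L=178 R=178
Round 2 (k=12): L=178 R=237
Round 3 (k=18): L=237 R=3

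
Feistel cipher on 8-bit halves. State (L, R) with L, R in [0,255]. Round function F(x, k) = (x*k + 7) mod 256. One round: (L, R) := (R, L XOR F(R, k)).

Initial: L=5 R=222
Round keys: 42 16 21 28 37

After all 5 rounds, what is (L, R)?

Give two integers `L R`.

Round 1 (k=42): L=222 R=118
Round 2 (k=16): L=118 R=185
Round 3 (k=21): L=185 R=66
Round 4 (k=28): L=66 R=134
Round 5 (k=37): L=134 R=39

Answer: 134 39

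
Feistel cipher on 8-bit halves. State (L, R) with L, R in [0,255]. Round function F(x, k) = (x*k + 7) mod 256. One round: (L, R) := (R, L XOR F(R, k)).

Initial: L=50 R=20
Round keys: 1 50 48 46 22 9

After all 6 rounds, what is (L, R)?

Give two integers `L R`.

Answer: 117 210

Derivation:
Round 1 (k=1): L=20 R=41
Round 2 (k=50): L=41 R=29
Round 3 (k=48): L=29 R=94
Round 4 (k=46): L=94 R=246
Round 5 (k=22): L=246 R=117
Round 6 (k=9): L=117 R=210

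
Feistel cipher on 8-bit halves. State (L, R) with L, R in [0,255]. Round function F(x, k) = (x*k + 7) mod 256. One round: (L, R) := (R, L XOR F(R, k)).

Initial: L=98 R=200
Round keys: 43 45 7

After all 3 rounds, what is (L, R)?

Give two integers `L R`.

Answer: 72 2

Derivation:
Round 1 (k=43): L=200 R=253
Round 2 (k=45): L=253 R=72
Round 3 (k=7): L=72 R=2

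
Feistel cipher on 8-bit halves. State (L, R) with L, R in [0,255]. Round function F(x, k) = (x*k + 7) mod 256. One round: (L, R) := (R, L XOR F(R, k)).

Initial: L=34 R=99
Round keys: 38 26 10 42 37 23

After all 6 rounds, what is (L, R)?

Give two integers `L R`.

Round 1 (k=38): L=99 R=155
Round 2 (k=26): L=155 R=166
Round 3 (k=10): L=166 R=24
Round 4 (k=42): L=24 R=81
Round 5 (k=37): L=81 R=164
Round 6 (k=23): L=164 R=146

Answer: 164 146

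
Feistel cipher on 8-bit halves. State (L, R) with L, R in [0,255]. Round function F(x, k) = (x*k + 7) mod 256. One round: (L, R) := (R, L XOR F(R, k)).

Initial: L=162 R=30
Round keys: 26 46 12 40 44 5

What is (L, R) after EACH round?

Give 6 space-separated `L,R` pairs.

Round 1 (k=26): L=30 R=177
Round 2 (k=46): L=177 R=203
Round 3 (k=12): L=203 R=58
Round 4 (k=40): L=58 R=220
Round 5 (k=44): L=220 R=237
Round 6 (k=5): L=237 R=116

Answer: 30,177 177,203 203,58 58,220 220,237 237,116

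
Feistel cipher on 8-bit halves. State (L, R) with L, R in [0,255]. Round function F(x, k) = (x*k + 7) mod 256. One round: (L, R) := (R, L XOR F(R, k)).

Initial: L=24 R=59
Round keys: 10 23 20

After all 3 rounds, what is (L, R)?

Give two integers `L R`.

Round 1 (k=10): L=59 R=77
Round 2 (k=23): L=77 R=201
Round 3 (k=20): L=201 R=246

Answer: 201 246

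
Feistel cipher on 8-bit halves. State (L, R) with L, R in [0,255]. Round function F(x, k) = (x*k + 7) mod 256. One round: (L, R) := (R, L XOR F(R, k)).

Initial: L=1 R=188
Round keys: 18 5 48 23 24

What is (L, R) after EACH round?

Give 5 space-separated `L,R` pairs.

Round 1 (k=18): L=188 R=62
Round 2 (k=5): L=62 R=129
Round 3 (k=48): L=129 R=9
Round 4 (k=23): L=9 R=87
Round 5 (k=24): L=87 R=38

Answer: 188,62 62,129 129,9 9,87 87,38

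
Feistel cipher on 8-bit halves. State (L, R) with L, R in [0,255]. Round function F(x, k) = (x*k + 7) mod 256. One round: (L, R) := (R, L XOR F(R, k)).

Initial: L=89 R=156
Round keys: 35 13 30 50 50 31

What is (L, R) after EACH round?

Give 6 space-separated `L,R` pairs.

Round 1 (k=35): L=156 R=2
Round 2 (k=13): L=2 R=189
Round 3 (k=30): L=189 R=47
Round 4 (k=50): L=47 R=136
Round 5 (k=50): L=136 R=184
Round 6 (k=31): L=184 R=199

Answer: 156,2 2,189 189,47 47,136 136,184 184,199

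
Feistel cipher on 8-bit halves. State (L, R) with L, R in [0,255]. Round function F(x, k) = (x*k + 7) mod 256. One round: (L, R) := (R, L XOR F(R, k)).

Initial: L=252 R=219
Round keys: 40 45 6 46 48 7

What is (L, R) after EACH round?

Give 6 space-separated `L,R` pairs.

Round 1 (k=40): L=219 R=195
Round 2 (k=45): L=195 R=149
Round 3 (k=6): L=149 R=70
Round 4 (k=46): L=70 R=14
Round 5 (k=48): L=14 R=225
Round 6 (k=7): L=225 R=32

Answer: 219,195 195,149 149,70 70,14 14,225 225,32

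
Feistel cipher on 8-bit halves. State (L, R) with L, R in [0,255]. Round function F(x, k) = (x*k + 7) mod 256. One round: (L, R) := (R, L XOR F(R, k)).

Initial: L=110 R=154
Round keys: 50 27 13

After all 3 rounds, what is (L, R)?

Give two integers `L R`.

Round 1 (k=50): L=154 R=117
Round 2 (k=27): L=117 R=196
Round 3 (k=13): L=196 R=142

Answer: 196 142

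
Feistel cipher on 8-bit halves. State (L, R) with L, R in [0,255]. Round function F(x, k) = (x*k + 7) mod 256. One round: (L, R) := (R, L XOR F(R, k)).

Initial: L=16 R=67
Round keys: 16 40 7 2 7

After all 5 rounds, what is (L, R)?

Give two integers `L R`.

Answer: 3 176

Derivation:
Round 1 (k=16): L=67 R=39
Round 2 (k=40): L=39 R=92
Round 3 (k=7): L=92 R=172
Round 4 (k=2): L=172 R=3
Round 5 (k=7): L=3 R=176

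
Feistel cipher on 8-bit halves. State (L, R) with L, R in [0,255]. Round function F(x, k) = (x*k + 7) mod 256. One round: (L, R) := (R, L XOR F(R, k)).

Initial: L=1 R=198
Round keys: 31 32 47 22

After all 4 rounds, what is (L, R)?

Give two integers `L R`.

Round 1 (k=31): L=198 R=0
Round 2 (k=32): L=0 R=193
Round 3 (k=47): L=193 R=118
Round 4 (k=22): L=118 R=234

Answer: 118 234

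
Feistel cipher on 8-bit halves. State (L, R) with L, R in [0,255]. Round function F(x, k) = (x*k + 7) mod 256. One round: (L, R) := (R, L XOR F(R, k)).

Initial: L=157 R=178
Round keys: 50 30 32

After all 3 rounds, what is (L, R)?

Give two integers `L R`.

Round 1 (k=50): L=178 R=86
Round 2 (k=30): L=86 R=169
Round 3 (k=32): L=169 R=113

Answer: 169 113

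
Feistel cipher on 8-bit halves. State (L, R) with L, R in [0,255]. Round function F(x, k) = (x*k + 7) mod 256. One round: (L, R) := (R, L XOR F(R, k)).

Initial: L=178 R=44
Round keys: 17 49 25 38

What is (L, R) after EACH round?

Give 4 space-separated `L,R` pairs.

Answer: 44,65 65,84 84,122 122,119

Derivation:
Round 1 (k=17): L=44 R=65
Round 2 (k=49): L=65 R=84
Round 3 (k=25): L=84 R=122
Round 4 (k=38): L=122 R=119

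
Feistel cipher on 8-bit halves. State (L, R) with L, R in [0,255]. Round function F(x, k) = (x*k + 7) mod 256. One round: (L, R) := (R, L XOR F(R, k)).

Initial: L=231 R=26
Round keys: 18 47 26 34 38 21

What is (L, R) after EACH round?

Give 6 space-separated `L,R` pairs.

Round 1 (k=18): L=26 R=60
Round 2 (k=47): L=60 R=17
Round 3 (k=26): L=17 R=253
Round 4 (k=34): L=253 R=176
Round 5 (k=38): L=176 R=218
Round 6 (k=21): L=218 R=89

Answer: 26,60 60,17 17,253 253,176 176,218 218,89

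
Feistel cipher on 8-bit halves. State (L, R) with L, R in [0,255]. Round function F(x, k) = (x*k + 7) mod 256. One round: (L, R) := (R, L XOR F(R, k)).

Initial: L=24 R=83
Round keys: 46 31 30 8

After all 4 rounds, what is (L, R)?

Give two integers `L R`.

Round 1 (k=46): L=83 R=233
Round 2 (k=31): L=233 R=109
Round 3 (k=30): L=109 R=36
Round 4 (k=8): L=36 R=74

Answer: 36 74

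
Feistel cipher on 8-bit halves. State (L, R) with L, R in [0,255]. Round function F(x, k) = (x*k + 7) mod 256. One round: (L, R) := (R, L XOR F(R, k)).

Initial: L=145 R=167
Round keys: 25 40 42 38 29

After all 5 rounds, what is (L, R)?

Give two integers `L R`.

Round 1 (k=25): L=167 R=199
Round 2 (k=40): L=199 R=184
Round 3 (k=42): L=184 R=240
Round 4 (k=38): L=240 R=31
Round 5 (k=29): L=31 R=122

Answer: 31 122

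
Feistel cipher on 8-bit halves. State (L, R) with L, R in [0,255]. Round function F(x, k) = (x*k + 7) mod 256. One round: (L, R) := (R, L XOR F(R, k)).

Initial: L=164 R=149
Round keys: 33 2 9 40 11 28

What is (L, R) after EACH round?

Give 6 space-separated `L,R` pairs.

Answer: 149,152 152,162 162,33 33,141 141,55 55,134

Derivation:
Round 1 (k=33): L=149 R=152
Round 2 (k=2): L=152 R=162
Round 3 (k=9): L=162 R=33
Round 4 (k=40): L=33 R=141
Round 5 (k=11): L=141 R=55
Round 6 (k=28): L=55 R=134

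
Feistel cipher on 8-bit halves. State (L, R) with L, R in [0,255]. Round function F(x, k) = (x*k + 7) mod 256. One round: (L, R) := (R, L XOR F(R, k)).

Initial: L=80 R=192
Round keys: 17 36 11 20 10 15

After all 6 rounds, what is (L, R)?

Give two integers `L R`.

Round 1 (k=17): L=192 R=151
Round 2 (k=36): L=151 R=131
Round 3 (k=11): L=131 R=63
Round 4 (k=20): L=63 R=112
Round 5 (k=10): L=112 R=88
Round 6 (k=15): L=88 R=95

Answer: 88 95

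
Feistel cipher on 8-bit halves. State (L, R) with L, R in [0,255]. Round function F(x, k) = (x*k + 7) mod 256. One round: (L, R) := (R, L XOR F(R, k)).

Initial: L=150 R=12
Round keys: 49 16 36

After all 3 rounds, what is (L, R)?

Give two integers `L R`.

Answer: 91 22

Derivation:
Round 1 (k=49): L=12 R=197
Round 2 (k=16): L=197 R=91
Round 3 (k=36): L=91 R=22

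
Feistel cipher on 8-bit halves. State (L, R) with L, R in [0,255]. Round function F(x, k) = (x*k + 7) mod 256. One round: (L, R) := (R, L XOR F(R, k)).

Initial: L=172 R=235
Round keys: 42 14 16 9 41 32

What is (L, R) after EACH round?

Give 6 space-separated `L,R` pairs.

Answer: 235,57 57,206 206,222 222,27 27,132 132,156

Derivation:
Round 1 (k=42): L=235 R=57
Round 2 (k=14): L=57 R=206
Round 3 (k=16): L=206 R=222
Round 4 (k=9): L=222 R=27
Round 5 (k=41): L=27 R=132
Round 6 (k=32): L=132 R=156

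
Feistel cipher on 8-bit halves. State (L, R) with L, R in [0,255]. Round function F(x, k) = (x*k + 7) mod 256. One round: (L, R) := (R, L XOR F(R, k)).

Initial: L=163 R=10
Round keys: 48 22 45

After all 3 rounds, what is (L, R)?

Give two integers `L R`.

Round 1 (k=48): L=10 R=68
Round 2 (k=22): L=68 R=213
Round 3 (k=45): L=213 R=60

Answer: 213 60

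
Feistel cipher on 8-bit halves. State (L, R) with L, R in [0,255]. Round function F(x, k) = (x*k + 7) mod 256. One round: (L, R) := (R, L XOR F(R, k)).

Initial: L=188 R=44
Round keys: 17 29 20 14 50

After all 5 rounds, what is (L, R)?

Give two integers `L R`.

Round 1 (k=17): L=44 R=79
Round 2 (k=29): L=79 R=214
Round 3 (k=20): L=214 R=240
Round 4 (k=14): L=240 R=241
Round 5 (k=50): L=241 R=233

Answer: 241 233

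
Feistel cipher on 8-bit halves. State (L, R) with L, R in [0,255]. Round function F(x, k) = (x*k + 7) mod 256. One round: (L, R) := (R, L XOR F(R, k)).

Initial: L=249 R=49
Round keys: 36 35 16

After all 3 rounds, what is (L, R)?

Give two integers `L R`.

Round 1 (k=36): L=49 R=18
Round 2 (k=35): L=18 R=76
Round 3 (k=16): L=76 R=213

Answer: 76 213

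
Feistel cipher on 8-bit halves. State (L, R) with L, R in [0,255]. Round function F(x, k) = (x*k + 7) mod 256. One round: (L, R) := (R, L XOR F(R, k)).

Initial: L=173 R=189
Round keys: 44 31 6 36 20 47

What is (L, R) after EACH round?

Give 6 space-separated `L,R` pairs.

Answer: 189,46 46,36 36,241 241,207 207,194 194,106

Derivation:
Round 1 (k=44): L=189 R=46
Round 2 (k=31): L=46 R=36
Round 3 (k=6): L=36 R=241
Round 4 (k=36): L=241 R=207
Round 5 (k=20): L=207 R=194
Round 6 (k=47): L=194 R=106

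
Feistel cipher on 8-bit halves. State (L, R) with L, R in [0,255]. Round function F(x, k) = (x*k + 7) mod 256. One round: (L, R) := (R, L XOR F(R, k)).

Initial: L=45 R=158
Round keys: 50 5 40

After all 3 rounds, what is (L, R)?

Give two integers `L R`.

Answer: 147 49

Derivation:
Round 1 (k=50): L=158 R=206
Round 2 (k=5): L=206 R=147
Round 3 (k=40): L=147 R=49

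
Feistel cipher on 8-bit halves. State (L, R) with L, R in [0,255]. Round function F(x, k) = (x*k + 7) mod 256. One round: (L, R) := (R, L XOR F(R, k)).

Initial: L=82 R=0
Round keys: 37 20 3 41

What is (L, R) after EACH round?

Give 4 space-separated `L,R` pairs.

Answer: 0,85 85,171 171,93 93,71

Derivation:
Round 1 (k=37): L=0 R=85
Round 2 (k=20): L=85 R=171
Round 3 (k=3): L=171 R=93
Round 4 (k=41): L=93 R=71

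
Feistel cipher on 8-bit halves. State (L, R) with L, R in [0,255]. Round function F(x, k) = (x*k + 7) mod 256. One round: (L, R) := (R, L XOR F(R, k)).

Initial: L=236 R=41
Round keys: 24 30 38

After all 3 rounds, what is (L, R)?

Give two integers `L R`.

Answer: 40 196

Derivation:
Round 1 (k=24): L=41 R=51
Round 2 (k=30): L=51 R=40
Round 3 (k=38): L=40 R=196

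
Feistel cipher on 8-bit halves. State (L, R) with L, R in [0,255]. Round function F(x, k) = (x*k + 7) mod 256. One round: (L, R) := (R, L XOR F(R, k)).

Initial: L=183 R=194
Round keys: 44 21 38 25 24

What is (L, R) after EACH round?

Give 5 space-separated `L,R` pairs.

Answer: 194,232 232,205 205,157 157,145 145,2

Derivation:
Round 1 (k=44): L=194 R=232
Round 2 (k=21): L=232 R=205
Round 3 (k=38): L=205 R=157
Round 4 (k=25): L=157 R=145
Round 5 (k=24): L=145 R=2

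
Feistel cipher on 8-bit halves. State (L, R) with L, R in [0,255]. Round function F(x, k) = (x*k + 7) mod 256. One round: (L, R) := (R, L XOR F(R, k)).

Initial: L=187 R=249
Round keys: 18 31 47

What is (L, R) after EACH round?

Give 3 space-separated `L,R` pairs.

Round 1 (k=18): L=249 R=50
Round 2 (k=31): L=50 R=236
Round 3 (k=47): L=236 R=105

Answer: 249,50 50,236 236,105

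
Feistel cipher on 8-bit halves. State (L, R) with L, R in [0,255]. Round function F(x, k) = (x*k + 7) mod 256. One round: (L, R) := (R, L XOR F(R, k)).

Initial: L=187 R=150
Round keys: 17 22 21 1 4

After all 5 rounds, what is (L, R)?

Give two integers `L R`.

Answer: 40 9

Derivation:
Round 1 (k=17): L=150 R=70
Round 2 (k=22): L=70 R=157
Round 3 (k=21): L=157 R=174
Round 4 (k=1): L=174 R=40
Round 5 (k=4): L=40 R=9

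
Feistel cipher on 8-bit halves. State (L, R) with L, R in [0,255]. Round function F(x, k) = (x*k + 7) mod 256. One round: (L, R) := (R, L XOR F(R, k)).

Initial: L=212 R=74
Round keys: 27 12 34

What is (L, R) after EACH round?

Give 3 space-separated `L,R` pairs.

Round 1 (k=27): L=74 R=1
Round 2 (k=12): L=1 R=89
Round 3 (k=34): L=89 R=216

Answer: 74,1 1,89 89,216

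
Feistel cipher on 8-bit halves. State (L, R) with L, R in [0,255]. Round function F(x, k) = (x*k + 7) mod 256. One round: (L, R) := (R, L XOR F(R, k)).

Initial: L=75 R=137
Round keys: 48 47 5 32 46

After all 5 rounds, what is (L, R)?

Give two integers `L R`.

Round 1 (k=48): L=137 R=252
Round 2 (k=47): L=252 R=194
Round 3 (k=5): L=194 R=45
Round 4 (k=32): L=45 R=101
Round 5 (k=46): L=101 R=0

Answer: 101 0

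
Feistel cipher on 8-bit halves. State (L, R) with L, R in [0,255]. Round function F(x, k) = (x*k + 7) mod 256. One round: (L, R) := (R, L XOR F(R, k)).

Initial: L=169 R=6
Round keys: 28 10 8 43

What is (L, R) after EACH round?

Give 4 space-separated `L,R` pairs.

Round 1 (k=28): L=6 R=6
Round 2 (k=10): L=6 R=69
Round 3 (k=8): L=69 R=41
Round 4 (k=43): L=41 R=175

Answer: 6,6 6,69 69,41 41,175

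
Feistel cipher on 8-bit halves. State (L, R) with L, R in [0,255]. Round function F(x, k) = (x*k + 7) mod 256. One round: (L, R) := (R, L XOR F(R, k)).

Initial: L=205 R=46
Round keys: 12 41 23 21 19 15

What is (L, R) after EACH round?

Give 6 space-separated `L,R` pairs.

Answer: 46,226 226,23 23,250 250,158 158,59 59,226

Derivation:
Round 1 (k=12): L=46 R=226
Round 2 (k=41): L=226 R=23
Round 3 (k=23): L=23 R=250
Round 4 (k=21): L=250 R=158
Round 5 (k=19): L=158 R=59
Round 6 (k=15): L=59 R=226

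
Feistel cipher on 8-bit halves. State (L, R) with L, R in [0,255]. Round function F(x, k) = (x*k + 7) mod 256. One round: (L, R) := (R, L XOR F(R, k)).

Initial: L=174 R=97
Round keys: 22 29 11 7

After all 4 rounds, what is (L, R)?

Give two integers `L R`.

Answer: 191 175

Derivation:
Round 1 (k=22): L=97 R=243
Round 2 (k=29): L=243 R=239
Round 3 (k=11): L=239 R=191
Round 4 (k=7): L=191 R=175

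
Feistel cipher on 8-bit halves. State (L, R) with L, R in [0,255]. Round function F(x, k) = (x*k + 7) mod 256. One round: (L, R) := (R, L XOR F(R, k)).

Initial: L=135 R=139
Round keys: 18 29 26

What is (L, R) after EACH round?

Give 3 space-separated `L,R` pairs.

Round 1 (k=18): L=139 R=74
Round 2 (k=29): L=74 R=226
Round 3 (k=26): L=226 R=177

Answer: 139,74 74,226 226,177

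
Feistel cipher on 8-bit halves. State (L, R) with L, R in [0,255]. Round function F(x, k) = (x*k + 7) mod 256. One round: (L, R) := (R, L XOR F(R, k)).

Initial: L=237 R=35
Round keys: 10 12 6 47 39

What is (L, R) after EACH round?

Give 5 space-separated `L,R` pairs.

Answer: 35,136 136,68 68,23 23,4 4,180

Derivation:
Round 1 (k=10): L=35 R=136
Round 2 (k=12): L=136 R=68
Round 3 (k=6): L=68 R=23
Round 4 (k=47): L=23 R=4
Round 5 (k=39): L=4 R=180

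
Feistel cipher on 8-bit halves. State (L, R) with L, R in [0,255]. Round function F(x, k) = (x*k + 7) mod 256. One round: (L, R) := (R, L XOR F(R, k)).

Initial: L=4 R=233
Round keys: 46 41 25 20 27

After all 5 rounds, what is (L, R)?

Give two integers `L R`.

Round 1 (k=46): L=233 R=225
Round 2 (k=41): L=225 R=249
Round 3 (k=25): L=249 R=185
Round 4 (k=20): L=185 R=130
Round 5 (k=27): L=130 R=4

Answer: 130 4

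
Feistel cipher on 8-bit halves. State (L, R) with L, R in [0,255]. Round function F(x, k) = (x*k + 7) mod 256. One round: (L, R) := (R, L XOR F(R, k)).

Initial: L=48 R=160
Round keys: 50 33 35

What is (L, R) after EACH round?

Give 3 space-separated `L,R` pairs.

Answer: 160,119 119,254 254,182

Derivation:
Round 1 (k=50): L=160 R=119
Round 2 (k=33): L=119 R=254
Round 3 (k=35): L=254 R=182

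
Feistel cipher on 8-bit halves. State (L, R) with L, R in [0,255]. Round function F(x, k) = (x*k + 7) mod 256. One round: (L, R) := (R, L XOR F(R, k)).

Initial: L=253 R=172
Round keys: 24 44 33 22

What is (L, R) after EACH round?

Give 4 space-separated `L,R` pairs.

Round 1 (k=24): L=172 R=218
Round 2 (k=44): L=218 R=211
Round 3 (k=33): L=211 R=224
Round 4 (k=22): L=224 R=148

Answer: 172,218 218,211 211,224 224,148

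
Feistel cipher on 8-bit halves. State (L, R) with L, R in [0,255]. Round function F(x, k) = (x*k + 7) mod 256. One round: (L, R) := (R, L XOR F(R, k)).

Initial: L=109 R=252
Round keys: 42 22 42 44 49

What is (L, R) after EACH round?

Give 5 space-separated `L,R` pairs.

Round 1 (k=42): L=252 R=50
Round 2 (k=22): L=50 R=175
Round 3 (k=42): L=175 R=143
Round 4 (k=44): L=143 R=52
Round 5 (k=49): L=52 R=116

Answer: 252,50 50,175 175,143 143,52 52,116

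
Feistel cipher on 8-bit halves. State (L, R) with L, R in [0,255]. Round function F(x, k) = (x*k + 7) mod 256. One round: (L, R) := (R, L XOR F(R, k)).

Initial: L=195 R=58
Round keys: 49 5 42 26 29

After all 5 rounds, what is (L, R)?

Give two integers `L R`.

Round 1 (k=49): L=58 R=226
Round 2 (k=5): L=226 R=75
Round 3 (k=42): L=75 R=183
Round 4 (k=26): L=183 R=214
Round 5 (k=29): L=214 R=242

Answer: 214 242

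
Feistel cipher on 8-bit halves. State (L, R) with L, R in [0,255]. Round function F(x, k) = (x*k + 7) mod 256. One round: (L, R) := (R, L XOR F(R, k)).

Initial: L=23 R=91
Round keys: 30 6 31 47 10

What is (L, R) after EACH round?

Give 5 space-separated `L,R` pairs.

Answer: 91,166 166,176 176,241 241,246 246,82

Derivation:
Round 1 (k=30): L=91 R=166
Round 2 (k=6): L=166 R=176
Round 3 (k=31): L=176 R=241
Round 4 (k=47): L=241 R=246
Round 5 (k=10): L=246 R=82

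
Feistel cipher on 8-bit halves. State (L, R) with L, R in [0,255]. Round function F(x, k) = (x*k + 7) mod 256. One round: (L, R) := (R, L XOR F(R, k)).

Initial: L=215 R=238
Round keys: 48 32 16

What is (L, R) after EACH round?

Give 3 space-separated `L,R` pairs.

Answer: 238,112 112,233 233,231

Derivation:
Round 1 (k=48): L=238 R=112
Round 2 (k=32): L=112 R=233
Round 3 (k=16): L=233 R=231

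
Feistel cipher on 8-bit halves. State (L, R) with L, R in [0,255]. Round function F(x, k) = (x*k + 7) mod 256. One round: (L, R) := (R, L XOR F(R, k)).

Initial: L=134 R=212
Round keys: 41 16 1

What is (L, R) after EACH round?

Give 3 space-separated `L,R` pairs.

Answer: 212,125 125,3 3,119

Derivation:
Round 1 (k=41): L=212 R=125
Round 2 (k=16): L=125 R=3
Round 3 (k=1): L=3 R=119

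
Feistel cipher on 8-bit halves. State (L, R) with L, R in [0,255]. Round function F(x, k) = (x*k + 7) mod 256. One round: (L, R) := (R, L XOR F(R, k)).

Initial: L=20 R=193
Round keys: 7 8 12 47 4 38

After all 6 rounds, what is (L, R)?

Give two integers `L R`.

Answer: 130 231

Derivation:
Round 1 (k=7): L=193 R=90
Round 2 (k=8): L=90 R=22
Round 3 (k=12): L=22 R=85
Round 4 (k=47): L=85 R=180
Round 5 (k=4): L=180 R=130
Round 6 (k=38): L=130 R=231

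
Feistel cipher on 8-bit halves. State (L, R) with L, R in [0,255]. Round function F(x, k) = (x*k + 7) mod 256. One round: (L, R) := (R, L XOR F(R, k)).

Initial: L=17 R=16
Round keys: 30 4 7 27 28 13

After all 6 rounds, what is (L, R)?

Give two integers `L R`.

Answer: 105 250

Derivation:
Round 1 (k=30): L=16 R=246
Round 2 (k=4): L=246 R=207
Round 3 (k=7): L=207 R=70
Round 4 (k=27): L=70 R=166
Round 5 (k=28): L=166 R=105
Round 6 (k=13): L=105 R=250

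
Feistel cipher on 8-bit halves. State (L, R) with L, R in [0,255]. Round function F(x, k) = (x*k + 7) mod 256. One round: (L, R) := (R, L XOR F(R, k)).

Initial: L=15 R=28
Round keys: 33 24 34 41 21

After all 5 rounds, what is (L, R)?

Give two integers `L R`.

Round 1 (k=33): L=28 R=172
Round 2 (k=24): L=172 R=59
Round 3 (k=34): L=59 R=113
Round 4 (k=41): L=113 R=27
Round 5 (k=21): L=27 R=79

Answer: 27 79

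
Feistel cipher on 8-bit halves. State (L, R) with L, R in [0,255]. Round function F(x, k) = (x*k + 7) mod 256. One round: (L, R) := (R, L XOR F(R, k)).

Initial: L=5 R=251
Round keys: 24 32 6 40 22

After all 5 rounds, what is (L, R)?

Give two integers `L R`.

Round 1 (k=24): L=251 R=138
Round 2 (k=32): L=138 R=188
Round 3 (k=6): L=188 R=229
Round 4 (k=40): L=229 R=115
Round 5 (k=22): L=115 R=12

Answer: 115 12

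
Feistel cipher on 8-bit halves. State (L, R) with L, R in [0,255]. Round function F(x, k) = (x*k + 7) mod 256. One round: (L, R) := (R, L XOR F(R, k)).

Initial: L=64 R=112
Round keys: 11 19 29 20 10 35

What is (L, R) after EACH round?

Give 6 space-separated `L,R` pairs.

Answer: 112,151 151,76 76,52 52,91 91,161 161,81

Derivation:
Round 1 (k=11): L=112 R=151
Round 2 (k=19): L=151 R=76
Round 3 (k=29): L=76 R=52
Round 4 (k=20): L=52 R=91
Round 5 (k=10): L=91 R=161
Round 6 (k=35): L=161 R=81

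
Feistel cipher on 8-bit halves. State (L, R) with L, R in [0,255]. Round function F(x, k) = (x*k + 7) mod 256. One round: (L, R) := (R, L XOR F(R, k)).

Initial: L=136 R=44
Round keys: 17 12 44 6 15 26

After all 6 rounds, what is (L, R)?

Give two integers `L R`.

Round 1 (k=17): L=44 R=123
Round 2 (k=12): L=123 R=231
Round 3 (k=44): L=231 R=192
Round 4 (k=6): L=192 R=96
Round 5 (k=15): L=96 R=103
Round 6 (k=26): L=103 R=29

Answer: 103 29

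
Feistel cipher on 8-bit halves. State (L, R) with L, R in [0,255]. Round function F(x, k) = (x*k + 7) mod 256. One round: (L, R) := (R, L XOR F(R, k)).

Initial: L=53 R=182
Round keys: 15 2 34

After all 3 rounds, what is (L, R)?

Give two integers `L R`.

Answer: 185 29

Derivation:
Round 1 (k=15): L=182 R=132
Round 2 (k=2): L=132 R=185
Round 3 (k=34): L=185 R=29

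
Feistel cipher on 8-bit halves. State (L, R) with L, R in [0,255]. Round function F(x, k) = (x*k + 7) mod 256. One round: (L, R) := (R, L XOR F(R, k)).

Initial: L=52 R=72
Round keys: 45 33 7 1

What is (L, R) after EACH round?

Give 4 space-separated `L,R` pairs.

Round 1 (k=45): L=72 R=155
Round 2 (k=33): L=155 R=74
Round 3 (k=7): L=74 R=150
Round 4 (k=1): L=150 R=215

Answer: 72,155 155,74 74,150 150,215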